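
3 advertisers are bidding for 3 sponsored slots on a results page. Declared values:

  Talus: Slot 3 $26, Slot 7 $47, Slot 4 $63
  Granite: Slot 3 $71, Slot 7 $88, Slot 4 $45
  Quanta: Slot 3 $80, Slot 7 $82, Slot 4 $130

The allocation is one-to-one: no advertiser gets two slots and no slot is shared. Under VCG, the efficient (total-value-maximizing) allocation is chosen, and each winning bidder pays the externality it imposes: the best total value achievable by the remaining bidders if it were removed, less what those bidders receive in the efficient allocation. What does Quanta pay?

Quanta pays $33.

Efficient allocation: Talus→Slot 7 ($47), Granite→Slot 3 ($71), Quanta→Slot 4 ($130); total welfare W = $248.
Quanta receives Slot 4 at value $130, so the others get W − 130 = $118.
Without Quanta: best allocation of the remaining 2 bidders over all 3 slots is Talus→Slot 4 ($63), Granite→Slot 7 ($88), total $151.
VCG payment = (others' best without Quanta) − (others' welfare with Quanta) = 151 − 118 = $33.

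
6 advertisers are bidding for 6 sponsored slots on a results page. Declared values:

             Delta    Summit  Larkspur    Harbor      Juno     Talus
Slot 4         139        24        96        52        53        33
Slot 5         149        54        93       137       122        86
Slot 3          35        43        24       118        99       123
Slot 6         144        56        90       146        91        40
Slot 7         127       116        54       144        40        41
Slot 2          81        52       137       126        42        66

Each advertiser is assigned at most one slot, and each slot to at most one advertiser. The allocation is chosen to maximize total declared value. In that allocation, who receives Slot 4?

Treat this as an assignment problem: match each advertiser to one slot.
Optimal: Delta→Slot 4 ($139), Summit→Slot 7 ($116), Larkspur→Slot 2 ($137), Harbor→Slot 6 ($146), Juno→Slot 5 ($122), Talus→Slot 3 ($123) — total 139+116+137+146+122+123 = $783.
Max-entry greedy (repeatedly take the single best remaining cell) gives $724, worse by 59.
Next-best assignment: Delta→Slot 4, Summit→Slot 7, Larkspur→Slot 2, Harbor→Slot 5, Juno→Slot 6, Talus→Slot 3 = $743.
Swapping Juno↔Summit (Juno→Slot 7 $40, Summit→Slot 5 $54) loses 144.
Checked against all permutations: $783 is optimal.
Delta's own top slot is Slot 5 ($149), but forcing Delta→Slot 5 and reassigning the rest optimally gives only $724 — worse by 59.

Delta receives Slot 4.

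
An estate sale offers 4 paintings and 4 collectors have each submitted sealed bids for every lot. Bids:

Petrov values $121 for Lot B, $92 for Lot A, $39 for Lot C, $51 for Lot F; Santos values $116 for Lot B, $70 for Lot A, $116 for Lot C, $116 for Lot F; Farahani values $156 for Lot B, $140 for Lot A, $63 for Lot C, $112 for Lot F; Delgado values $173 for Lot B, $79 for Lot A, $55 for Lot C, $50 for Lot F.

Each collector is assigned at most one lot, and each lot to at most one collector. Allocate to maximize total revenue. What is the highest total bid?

Treat this as an assignment problem: match each collector to one lot.
Optimal: Petrov→Lot A ($92), Santos→Lot C ($116), Farahani→Lot F ($112), Delgado→Lot B ($173) — total 92+116+112+173 = $493.
Max-entry greedy (repeatedly take the single best remaining cell) gives $480, worse by 13.
Next-best assignment: Petrov→Lot F, Santos→Lot C, Farahani→Lot A, Delgado→Lot B = $480.
No other one-to-one assignment exceeds $493.

Max total: $493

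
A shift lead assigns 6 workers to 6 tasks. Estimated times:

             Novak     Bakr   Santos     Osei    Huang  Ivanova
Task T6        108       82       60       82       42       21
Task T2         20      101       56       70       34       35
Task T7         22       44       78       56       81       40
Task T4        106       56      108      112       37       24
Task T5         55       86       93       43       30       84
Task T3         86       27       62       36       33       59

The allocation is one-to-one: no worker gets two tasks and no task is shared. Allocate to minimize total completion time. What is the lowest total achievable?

Minimum total: 206 min

Optimal: Novak→Task T7 (22 min), Bakr→Task T3 (27 min), Santos→Task T2 (56 min), Osei→Task T5 (43 min), Huang→Task T4 (37 min), Ivanova→Task T6 (21 min) — total 22+27+56+43+37+21 = 206 min.
Min-entry greedy (repeatedly take the single cheapest remaining cell) gives 262 min, worse by 56.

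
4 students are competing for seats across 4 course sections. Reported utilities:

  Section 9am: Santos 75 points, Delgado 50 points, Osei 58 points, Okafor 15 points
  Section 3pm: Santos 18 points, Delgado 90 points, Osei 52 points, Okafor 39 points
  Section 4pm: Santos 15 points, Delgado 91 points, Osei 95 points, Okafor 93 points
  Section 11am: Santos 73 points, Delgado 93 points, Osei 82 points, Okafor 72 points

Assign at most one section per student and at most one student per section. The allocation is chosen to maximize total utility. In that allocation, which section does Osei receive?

Osei receives Section 11am.

Treat this as an assignment problem: match each student to one section.
Optimal: Santos→Section 9am (75 points), Delgado→Section 3pm (90 points), Osei→Section 11am (82 points), Okafor→Section 4pm (93 points) — total 75+90+82+93 = 340 points.
Max-entry greedy (repeatedly take the single best remaining cell) gives 302 points, worse by 38.
Next-best assignment: Santos→Section 9am, Delgado→Section 3pm, Osei→Section 4pm, Okafor→Section 11am = 332 points.
No other one-to-one assignment exceeds 340 points.
Osei's own top section is Section 4pm (95 points), but forcing Osei→Section 4pm and reassigning the rest optimally gives only 332 points — worse by 8.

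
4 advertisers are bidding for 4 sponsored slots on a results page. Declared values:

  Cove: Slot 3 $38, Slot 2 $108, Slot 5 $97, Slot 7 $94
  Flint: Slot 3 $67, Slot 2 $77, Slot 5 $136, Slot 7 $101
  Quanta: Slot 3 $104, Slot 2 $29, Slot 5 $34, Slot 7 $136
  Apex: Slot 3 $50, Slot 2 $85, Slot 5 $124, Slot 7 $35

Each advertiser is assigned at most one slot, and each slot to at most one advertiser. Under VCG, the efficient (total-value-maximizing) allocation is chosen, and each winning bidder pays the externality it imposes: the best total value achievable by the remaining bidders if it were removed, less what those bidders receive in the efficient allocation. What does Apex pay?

Apex pays $67.

Efficient allocation: Cove→Slot 2 ($108), Flint→Slot 7 ($101), Quanta→Slot 3 ($104), Apex→Slot 5 ($124); total welfare W = $437.
Apex receives Slot 5 at value $124, so the others get W − 124 = $313.
Without Apex: best allocation of the remaining 3 bidders over all 4 slots is Cove→Slot 2 ($108), Flint→Slot 5 ($136), Quanta→Slot 7 ($136), total $380.
VCG payment = (others' best without Apex) − (others' welfare with Apex) = 380 − 313 = $67.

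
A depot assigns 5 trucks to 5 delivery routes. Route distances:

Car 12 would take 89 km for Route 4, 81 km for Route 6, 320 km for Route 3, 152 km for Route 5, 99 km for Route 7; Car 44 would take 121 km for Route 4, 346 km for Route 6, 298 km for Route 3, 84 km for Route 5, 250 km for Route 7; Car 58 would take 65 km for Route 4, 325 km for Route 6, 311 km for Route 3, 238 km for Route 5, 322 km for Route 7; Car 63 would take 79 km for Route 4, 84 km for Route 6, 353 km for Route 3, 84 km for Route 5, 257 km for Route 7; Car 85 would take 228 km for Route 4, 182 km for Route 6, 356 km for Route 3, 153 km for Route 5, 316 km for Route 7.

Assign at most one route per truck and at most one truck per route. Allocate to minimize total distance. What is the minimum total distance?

Minimum total: 688 km

Optimal: Car 12→Route 7 (99 km), Car 44→Route 5 (84 km), Car 58→Route 4 (65 km), Car 63→Route 6 (84 km), Car 85→Route 3 (356 km) — total 99+84+65+84+356 = 688 km.
Row-greedy (each truck in turn takes its cheapest remaining route) gives 843 km, worse by 155.
Next-best assignment: Car 12→Route 7, Car 44→Route 3, Car 58→Route 4, Car 63→Route 6, Car 85→Route 5 = 699 km.
Every other assignment is strictly worse.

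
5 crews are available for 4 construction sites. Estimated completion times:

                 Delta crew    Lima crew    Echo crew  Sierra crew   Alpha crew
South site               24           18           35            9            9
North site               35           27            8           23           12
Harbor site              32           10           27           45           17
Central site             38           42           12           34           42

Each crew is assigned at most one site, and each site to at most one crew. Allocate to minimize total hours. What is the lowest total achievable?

Optimal: Sierra crew→South site (9 hours), Alpha crew→North site (12 hours), Lima crew→Harbor site (10 hours), Echo crew→Central site (12 hours) — total 9+12+10+12 = 43 hours.
Next-best assignment: Alpha crew→South site, Sierra crew→North site, Lima crew→Harbor site, Echo crew→Central site = 54 hours.
Swapping Sierra crew↔Echo crew (Sierra crew→Central site 34 hours, Echo crew→South site 35 hours) adds 48.

Min total: 43 hours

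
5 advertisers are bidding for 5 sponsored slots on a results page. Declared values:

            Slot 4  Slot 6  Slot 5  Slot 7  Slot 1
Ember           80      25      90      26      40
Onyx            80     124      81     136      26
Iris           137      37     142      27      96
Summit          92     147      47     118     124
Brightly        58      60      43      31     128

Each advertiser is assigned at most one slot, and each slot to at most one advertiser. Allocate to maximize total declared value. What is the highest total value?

Optimal: Ember→Slot 5 ($90), Onyx→Slot 7 ($136), Iris→Slot 4 ($137), Summit→Slot 6 ($147), Brightly→Slot 1 ($128) — total 90+136+137+147+128 = $638.
Max-entry greedy (repeatedly take the single best remaining cell) gives $633, worse by 5.
Next-best assignment: Ember→Slot 4, Onyx→Slot 7, Iris→Slot 5, Summit→Slot 6, Brightly→Slot 1 = $633.
Swapping Brightly↔Onyx (Brightly→Slot 7 $31, Onyx→Slot 1 $26) loses 207.
Every other assignment is strictly worse.

Max total: $638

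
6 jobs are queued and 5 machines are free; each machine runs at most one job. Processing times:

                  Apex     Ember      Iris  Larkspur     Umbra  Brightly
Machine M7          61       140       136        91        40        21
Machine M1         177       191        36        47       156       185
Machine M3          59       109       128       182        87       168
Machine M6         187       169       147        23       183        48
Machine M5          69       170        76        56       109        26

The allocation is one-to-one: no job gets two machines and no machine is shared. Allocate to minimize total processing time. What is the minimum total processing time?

Optimal: Umbra→Machine M7 (40 min), Iris→Machine M1 (36 min), Apex→Machine M3 (59 min), Larkspur→Machine M6 (23 min), Brightly→Machine M5 (26 min) — total 40+36+59+23+26 = 184 min.
Min-entry greedy (repeatedly take the single cheapest remaining cell) gives 248 min, worse by 64.
Every other assignment is strictly worse.

Min total: 184 min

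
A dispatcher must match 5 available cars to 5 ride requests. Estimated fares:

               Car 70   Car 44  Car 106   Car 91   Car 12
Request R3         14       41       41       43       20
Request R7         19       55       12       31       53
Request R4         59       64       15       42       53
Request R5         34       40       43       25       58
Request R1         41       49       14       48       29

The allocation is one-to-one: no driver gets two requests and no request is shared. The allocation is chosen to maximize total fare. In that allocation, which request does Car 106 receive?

Car 106 receives Request R3.

Treat this as an assignment problem: match each driver to one request.
Optimal: Car 70→Request R4 ($59), Car 44→Request R7 ($55), Car 106→Request R3 ($41), Car 91→Request R1 ($48), Car 12→Request R5 ($58) — total 59+55+41+48+58 = $261.
Max-entry greedy (repeatedly take the single best remaining cell) gives $230, worse by 31.
Swapping Car 44↔Car 12 (Car 44→Request R5 $40, Car 12→Request R7 $53) loses 20.
Checked against all permutations: $261 is optimal.
Car 106's own top request is Request R5 ($43), but forcing Car 106→Request R5 and reassigning the rest optimally gives only $247 — worse by 14.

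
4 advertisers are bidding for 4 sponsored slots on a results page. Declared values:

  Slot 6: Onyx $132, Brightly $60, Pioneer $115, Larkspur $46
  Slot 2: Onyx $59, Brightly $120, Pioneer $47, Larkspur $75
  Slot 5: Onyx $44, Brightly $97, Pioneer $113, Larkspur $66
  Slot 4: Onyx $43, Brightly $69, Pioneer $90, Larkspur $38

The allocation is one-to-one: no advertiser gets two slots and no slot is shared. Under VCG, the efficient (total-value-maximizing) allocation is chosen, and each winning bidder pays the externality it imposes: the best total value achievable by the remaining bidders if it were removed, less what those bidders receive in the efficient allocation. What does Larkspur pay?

Larkspur pays $23.

Efficient allocation: Onyx→Slot 6 ($132), Brightly→Slot 2 ($120), Pioneer→Slot 4 ($90), Larkspur→Slot 5 ($66); total welfare W = $408.
Larkspur receives Slot 5 at value $66, so the others get W − 66 = $342.
Without Larkspur: best allocation of the remaining 3 bidders over all 4 slots is Onyx→Slot 6 ($132), Brightly→Slot 2 ($120), Pioneer→Slot 5 ($113), total $365.
VCG payment = (others' best without Larkspur) − (others' welfare with Larkspur) = 365 − 342 = $23.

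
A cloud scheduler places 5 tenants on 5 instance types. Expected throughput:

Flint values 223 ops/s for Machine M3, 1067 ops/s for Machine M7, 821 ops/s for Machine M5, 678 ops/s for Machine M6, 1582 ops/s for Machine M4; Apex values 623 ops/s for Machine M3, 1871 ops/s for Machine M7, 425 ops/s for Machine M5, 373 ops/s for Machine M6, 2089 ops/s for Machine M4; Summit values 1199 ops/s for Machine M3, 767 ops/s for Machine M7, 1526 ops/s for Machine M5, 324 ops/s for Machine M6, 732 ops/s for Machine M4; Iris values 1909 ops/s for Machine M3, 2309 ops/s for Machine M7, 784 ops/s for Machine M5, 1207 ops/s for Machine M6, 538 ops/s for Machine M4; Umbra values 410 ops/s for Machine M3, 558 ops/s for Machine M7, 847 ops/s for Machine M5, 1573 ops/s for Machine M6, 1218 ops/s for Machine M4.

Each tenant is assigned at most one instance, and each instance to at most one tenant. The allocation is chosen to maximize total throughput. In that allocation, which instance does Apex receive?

Optimal: Flint→Machine M4 (1582 ops/s), Apex→Machine M7 (1871 ops/s), Summit→Machine M5 (1526 ops/s), Iris→Machine M3 (1909 ops/s), Umbra→Machine M6 (1573 ops/s) — total 1582+1871+1526+1909+1573 = 8461 ops/s.
Max-entry greedy (repeatedly take the single best remaining cell) gives 7720 ops/s, worse by 741.
Every other assignment is strictly worse.
Apex's own top instance is Machine M4 (2089 ops/s), but forcing Apex→Machine M4 and reassigning the rest optimally gives only 8164 ops/s — worse by 297.

Apex receives Machine M7.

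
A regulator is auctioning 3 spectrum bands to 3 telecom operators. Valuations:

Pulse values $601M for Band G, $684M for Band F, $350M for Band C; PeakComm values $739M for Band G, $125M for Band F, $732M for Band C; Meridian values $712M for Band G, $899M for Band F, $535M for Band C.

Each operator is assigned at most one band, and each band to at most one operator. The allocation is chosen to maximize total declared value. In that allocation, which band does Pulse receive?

Pulse receives Band G.

Optimal: Pulse→Band G ($601M), PeakComm→Band C ($732M), Meridian→Band F ($899M) — total 601+732+899 = $2232M.
Max-entry greedy (repeatedly take the single best remaining cell) gives $1988M, worse by 244.
Next-best assignment: Pulse→Band F, PeakComm→Band C, Meridian→Band G = $2128M.
Swapping Meridian↔PeakComm (Meridian→Band C $535M, PeakComm→Band F $125M) loses 971.
No other one-to-one assignment exceeds $2232M.
Pulse's own top band is Band F ($684M), but forcing Pulse→Band F and reassigning the rest optimally gives only $2128M — worse by 104.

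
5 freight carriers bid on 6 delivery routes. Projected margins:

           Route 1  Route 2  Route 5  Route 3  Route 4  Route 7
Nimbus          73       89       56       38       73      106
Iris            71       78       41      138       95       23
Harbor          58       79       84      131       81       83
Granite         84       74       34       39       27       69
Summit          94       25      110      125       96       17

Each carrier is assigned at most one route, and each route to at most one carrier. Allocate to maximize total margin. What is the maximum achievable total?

Max total: $526k

This is the linear assignment problem.
Optimal: Nimbus→Route 7 ($106k), Iris→Route 4 ($95k), Harbor→Route 3 ($131k), Granite→Route 1 ($84k), Summit→Route 5 ($110k) — total 106+95+131+84+110 = $526k.
Row-greedy (each carrier in turn takes its best remaining route) gives $508k, worse by 18.
Every other assignment is strictly worse.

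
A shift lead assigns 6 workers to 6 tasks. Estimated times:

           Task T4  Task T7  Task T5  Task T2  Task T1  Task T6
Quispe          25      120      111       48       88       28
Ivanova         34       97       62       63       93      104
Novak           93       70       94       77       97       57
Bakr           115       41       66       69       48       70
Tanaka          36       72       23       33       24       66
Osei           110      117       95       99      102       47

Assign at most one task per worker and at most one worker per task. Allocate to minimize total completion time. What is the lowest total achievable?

Min total: 270 min

Optimal: Quispe→Task T2 (48 min), Ivanova→Task T4 (34 min), Novak→Task T7 (70 min), Bakr→Task T1 (48 min), Tanaka→Task T5 (23 min), Osei→Task T6 (47 min) — total 48+34+70+48+23+47 = 270 min.
Next-best assignment: Quispe→Task T4, Ivanova→Task T5, Novak→Task T2, Bakr→Task T7, Tanaka→Task T1, Osei→Task T6 = 276 min.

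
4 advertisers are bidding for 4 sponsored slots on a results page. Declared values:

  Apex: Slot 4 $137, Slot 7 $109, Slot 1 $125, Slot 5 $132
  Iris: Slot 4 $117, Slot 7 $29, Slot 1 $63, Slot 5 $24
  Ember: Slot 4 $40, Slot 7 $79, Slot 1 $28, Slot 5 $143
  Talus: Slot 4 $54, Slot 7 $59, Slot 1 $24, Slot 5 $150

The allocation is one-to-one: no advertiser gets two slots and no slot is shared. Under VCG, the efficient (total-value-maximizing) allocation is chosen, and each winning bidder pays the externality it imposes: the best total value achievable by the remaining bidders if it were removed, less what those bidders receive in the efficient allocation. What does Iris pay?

Iris pays $12.

Efficient allocation: Apex→Slot 1 ($125), Iris→Slot 4 ($117), Ember→Slot 7 ($79), Talus→Slot 5 ($150); total welfare W = $471.
Iris receives Slot 4 at value $117, so the others get W − 117 = $354.
Without Iris: best allocation of the remaining 3 bidders over all 4 slots is Apex→Slot 4 ($137), Ember→Slot 7 ($79), Talus→Slot 5 ($150), total $366.
VCG payment = (others' best without Iris) − (others' welfare with Iris) = 366 − 354 = $12.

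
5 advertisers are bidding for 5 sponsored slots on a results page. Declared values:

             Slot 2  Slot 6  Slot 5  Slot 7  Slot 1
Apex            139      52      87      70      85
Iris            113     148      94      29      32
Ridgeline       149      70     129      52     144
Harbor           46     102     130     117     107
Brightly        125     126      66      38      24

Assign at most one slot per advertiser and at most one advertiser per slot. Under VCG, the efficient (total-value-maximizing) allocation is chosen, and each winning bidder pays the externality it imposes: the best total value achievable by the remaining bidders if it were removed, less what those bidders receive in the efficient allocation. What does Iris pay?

Iris pays $66.

Efficient allocation: Apex→Slot 5 ($87), Iris→Slot 6 ($148), Ridgeline→Slot 1 ($144), Harbor→Slot 7 ($117), Brightly→Slot 2 ($125); total welfare W = $621.
Iris receives Slot 6 at value $148, so the others get W − 148 = $473.
Without Iris: best allocation of the remaining 4 bidders over all 5 slots is Apex→Slot 2 ($139), Ridgeline→Slot 1 ($144), Harbor→Slot 5 ($130), Brightly→Slot 6 ($126), total $539.
VCG payment = (others' best without Iris) − (others' welfare with Iris) = 539 − 473 = $66.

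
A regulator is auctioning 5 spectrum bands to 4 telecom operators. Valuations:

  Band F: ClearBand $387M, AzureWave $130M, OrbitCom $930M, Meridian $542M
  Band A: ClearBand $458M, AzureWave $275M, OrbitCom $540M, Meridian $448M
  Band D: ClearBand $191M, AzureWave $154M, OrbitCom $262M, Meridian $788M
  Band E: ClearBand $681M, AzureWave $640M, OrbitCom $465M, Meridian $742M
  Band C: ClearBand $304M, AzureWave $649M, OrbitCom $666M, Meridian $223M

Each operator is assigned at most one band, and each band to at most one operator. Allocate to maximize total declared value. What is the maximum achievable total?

Optimal: ClearBand→Band E ($681M), AzureWave→Band C ($649M), OrbitCom→Band F ($930M), Meridian→Band D ($788M) — total 681+649+930+788 = $3048M.
Column-greedy (each band in turn goes to its best remaining operator) gives $2816M, worse by 232.
Next-best assignment: ClearBand→Band A, AzureWave→Band C, OrbitCom→Band F, Meridian→Band D = $2825M.

Max total: $3048M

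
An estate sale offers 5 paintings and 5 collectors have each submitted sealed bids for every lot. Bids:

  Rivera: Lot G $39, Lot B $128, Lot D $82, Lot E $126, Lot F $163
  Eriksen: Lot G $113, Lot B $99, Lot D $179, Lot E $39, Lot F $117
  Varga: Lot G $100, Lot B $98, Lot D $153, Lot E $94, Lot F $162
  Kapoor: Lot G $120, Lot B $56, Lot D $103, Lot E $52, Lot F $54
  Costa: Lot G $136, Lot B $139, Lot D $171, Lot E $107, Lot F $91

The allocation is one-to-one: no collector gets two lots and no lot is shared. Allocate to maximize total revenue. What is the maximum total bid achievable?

Optimal: Rivera→Lot E ($126), Eriksen→Lot D ($179), Varga→Lot F ($162), Kapoor→Lot G ($120), Costa→Lot B ($139) — total 126+179+162+120+139 = $726.
Column-greedy (each lot in turn goes to its best remaining collector) gives $591, worse by 135.

Max total: $726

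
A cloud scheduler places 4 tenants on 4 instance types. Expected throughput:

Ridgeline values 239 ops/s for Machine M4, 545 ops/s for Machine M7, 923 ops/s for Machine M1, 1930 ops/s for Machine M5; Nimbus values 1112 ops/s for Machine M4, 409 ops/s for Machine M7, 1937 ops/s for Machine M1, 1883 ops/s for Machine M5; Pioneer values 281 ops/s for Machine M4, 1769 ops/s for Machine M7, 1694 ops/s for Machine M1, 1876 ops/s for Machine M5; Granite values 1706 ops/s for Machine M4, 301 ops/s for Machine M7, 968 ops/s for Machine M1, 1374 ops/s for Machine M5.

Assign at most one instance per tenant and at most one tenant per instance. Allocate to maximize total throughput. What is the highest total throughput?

This is the linear assignment problem.
Optimal: Ridgeline→Machine M5 (1930 ops/s), Nimbus→Machine M1 (1937 ops/s), Pioneer→Machine M7 (1769 ops/s), Granite→Machine M4 (1706 ops/s) — total 1930+1937+1769+1706 = 7342 ops/s.
Swapping Granite↔Ridgeline (Granite→Machine M5 1374 ops/s, Ridgeline→Machine M4 239 ops/s) loses 2023.

Maximum total: 7342 ops/s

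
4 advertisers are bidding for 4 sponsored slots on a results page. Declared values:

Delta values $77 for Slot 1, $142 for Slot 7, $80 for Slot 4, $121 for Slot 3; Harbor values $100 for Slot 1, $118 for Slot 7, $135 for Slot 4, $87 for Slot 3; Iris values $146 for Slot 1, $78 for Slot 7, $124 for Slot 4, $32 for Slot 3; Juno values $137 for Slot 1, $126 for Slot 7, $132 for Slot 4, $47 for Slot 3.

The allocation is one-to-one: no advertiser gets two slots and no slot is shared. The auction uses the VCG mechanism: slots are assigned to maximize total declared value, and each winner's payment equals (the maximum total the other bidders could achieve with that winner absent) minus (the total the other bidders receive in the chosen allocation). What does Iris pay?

Iris pays $32.

Efficient allocation: Delta→Slot 3 ($121), Harbor→Slot 4 ($135), Iris→Slot 1 ($146), Juno→Slot 7 ($126); total welfare W = $528.
Iris receives Slot 1 at value $146, so the others get W − 146 = $382.
Without Iris: best allocation of the remaining 3 bidders over all 4 slots is Delta→Slot 7 ($142), Harbor→Slot 4 ($135), Juno→Slot 1 ($137), total $414.
VCG payment = (others' best without Iris) − (others' welfare with Iris) = 414 − 382 = $32.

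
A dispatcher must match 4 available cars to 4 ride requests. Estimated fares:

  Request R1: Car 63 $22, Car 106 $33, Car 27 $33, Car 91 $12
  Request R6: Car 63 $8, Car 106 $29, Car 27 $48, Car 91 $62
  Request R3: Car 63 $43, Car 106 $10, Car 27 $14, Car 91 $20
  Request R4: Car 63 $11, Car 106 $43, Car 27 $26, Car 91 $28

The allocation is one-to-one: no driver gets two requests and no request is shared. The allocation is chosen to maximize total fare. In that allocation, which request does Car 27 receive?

Car 27 receives Request R1.

Optimal: Car 63→Request R3 ($43), Car 106→Request R4 ($43), Car 27→Request R1 ($33), Car 91→Request R6 ($62) — total 43+43+33+62 = $181.
Row-greedy (each driver in turn takes its best remaining request) gives $146, worse by 35.
Swapping Car 27↔Car 63 (Car 27→Request R3 $14, Car 63→Request R1 $22) loses 40.
No other one-to-one assignment exceeds $181.
Car 27's own top request is Request R6 ($48), but forcing Car 27→Request R6 and reassigning the rest optimally gives only $152 — worse by 29.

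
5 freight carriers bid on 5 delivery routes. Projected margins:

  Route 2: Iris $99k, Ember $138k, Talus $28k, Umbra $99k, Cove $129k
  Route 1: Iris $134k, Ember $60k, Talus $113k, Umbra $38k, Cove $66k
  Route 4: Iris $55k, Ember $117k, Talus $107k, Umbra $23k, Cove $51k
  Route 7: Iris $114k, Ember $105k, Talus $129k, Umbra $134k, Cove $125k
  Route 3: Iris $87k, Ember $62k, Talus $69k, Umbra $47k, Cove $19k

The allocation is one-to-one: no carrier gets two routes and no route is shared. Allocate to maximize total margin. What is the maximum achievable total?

This is a one-to-one assignment (maximum-weight bipartite matching).
Optimal: Iris→Route 1 ($134k), Ember→Route 4 ($117k), Talus→Route 3 ($69k), Umbra→Route 7 ($134k), Cove→Route 2 ($129k) — total 134+117+69+134+129 = $583k.
Row-greedy (each carrier in turn takes its best remaining route) gives $499k, worse by 84.

Max total: $583k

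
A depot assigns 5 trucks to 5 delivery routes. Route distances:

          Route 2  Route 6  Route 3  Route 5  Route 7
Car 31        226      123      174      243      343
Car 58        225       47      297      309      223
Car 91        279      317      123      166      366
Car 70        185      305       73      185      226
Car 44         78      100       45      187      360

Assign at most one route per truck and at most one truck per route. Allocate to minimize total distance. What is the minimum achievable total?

Optimal: Car 31→Route 6 (123 km), Car 58→Route 7 (223 km), Car 91→Route 5 (166 km), Car 70→Route 3 (73 km), Car 44→Route 2 (78 km) — total 123+223+166+73+78 = 663 km.
Column-greedy (each route in turn goes to its cheapest remaining truck) gives 707 km, worse by 44.
Checked against all permutations: 663 km is optimal.

Min total: 663 km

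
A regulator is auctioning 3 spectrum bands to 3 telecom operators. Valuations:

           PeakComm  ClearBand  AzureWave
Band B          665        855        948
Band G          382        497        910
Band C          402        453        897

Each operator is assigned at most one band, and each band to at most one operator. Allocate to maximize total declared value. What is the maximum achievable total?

Max total: $2167M

This is a one-to-one assignment (maximum-weight bipartite matching).
Optimal: PeakComm→Band C ($402M), ClearBand→Band B ($855M), AzureWave→Band G ($910M) — total 402+855+910 = $2167M.
Row-greedy (each operator in turn takes its best remaining band) gives $2059M, worse by 108.
Next-best assignment: PeakComm→Band G, ClearBand→Band B, AzureWave→Band C = $2134M.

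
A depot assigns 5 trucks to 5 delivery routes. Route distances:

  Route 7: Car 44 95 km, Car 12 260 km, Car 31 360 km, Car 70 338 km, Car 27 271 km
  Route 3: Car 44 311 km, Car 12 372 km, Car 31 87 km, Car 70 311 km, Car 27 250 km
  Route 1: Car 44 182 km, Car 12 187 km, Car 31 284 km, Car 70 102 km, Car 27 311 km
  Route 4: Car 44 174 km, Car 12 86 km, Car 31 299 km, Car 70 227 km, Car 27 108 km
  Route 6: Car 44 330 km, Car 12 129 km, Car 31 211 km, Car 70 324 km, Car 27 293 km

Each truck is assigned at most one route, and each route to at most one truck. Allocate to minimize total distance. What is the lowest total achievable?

Optimal: Car 44→Route 7 (95 km), Car 12→Route 6 (129 km), Car 31→Route 3 (87 km), Car 70→Route 1 (102 km), Car 27→Route 4 (108 km) — total 95+129+87+102+108 = 521 km.
Next-best assignment: Car 44→Route 7, Car 12→Route 4, Car 31→Route 3, Car 70→Route 1, Car 27→Route 6 = 663 km.
Every other assignment is strictly worse.

Minimum total: 521 km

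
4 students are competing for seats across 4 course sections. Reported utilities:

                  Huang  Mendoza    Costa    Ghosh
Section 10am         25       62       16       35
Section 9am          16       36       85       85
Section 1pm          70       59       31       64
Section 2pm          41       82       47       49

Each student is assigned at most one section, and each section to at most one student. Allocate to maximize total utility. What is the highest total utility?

Optimal: Huang→Section 1pm (70 points), Mendoza→Section 2pm (82 points), Costa→Section 9am (85 points), Ghosh→Section 10am (35 points) — total 70+82+85+35 = 272 points.
Column-greedy (each section in turn goes to its best remaining student) gives 266 points, worse by 6.
Next-best assignment: Huang→Section 1pm, Mendoza→Section 10am, Costa→Section 9am, Ghosh→Section 2pm = 266 points.

Maximum total: 272 points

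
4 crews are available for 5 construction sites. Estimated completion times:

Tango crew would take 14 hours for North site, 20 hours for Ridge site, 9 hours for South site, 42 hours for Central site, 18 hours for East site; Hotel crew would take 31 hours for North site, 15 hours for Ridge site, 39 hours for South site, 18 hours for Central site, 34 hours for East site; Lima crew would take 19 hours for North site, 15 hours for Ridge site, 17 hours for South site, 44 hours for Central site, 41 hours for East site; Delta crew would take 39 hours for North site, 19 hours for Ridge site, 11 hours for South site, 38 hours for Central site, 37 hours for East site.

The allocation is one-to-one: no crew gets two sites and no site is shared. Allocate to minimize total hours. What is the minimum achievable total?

Min total: 58 hours

Optimal: Tango crew→North site (14 hours), Hotel crew→Central site (18 hours), Lima crew→Ridge site (15 hours), Delta crew→South site (11 hours) — total 14+18+15+11 = 58 hours.
Min-entry greedy (repeatedly take the single cheapest remaining cell) gives 80 hours, worse by 22.
Next-best assignment: Tango crew→East site, Hotel crew→Central site, Lima crew→Ridge site, Delta crew→South site = 62 hours.
Swapping Tango crew↔Hotel crew (Tango crew→Central site 42 hours, Hotel crew→North site 31 hours) adds 41.
No other one-to-one assignment undercuts 58 hours.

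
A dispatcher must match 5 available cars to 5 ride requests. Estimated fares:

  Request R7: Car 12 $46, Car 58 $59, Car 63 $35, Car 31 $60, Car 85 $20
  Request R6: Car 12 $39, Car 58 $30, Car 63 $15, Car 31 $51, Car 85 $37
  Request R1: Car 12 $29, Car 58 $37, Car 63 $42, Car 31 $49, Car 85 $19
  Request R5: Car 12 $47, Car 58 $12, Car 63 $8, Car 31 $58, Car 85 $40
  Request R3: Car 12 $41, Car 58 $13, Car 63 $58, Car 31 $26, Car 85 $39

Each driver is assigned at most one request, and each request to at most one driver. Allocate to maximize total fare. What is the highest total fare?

Optimal: Car 12→Request R5 ($47), Car 58→Request R7 ($59), Car 63→Request R3 ($58), Car 31→Request R1 ($49), Car 85→Request R6 ($37) — total 47+59+58+49+37 = $250.
Column-greedy (each request in turn goes to its best remaining driver) gives $194, worse by 56.
No other one-to-one assignment exceeds $250.

Maximum total: $250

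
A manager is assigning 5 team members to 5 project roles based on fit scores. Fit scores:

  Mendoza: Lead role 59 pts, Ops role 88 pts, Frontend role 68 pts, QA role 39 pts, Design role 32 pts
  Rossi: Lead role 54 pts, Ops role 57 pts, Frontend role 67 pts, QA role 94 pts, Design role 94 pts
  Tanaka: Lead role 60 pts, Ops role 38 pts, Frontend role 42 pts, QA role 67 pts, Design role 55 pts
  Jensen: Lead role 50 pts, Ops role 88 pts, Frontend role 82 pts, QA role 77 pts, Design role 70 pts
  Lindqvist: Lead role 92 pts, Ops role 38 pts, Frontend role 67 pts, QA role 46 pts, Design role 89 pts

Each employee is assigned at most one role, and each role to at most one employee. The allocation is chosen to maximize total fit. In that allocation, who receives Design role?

Rossi receives Design role.

Treat this as an assignment problem: match each employee to one role.
Optimal: Mendoza→Ops role (88 pts), Rossi→Design role (94 pts), Tanaka→QA role (67 pts), Jensen→Frontend role (82 pts), Lindqvist→Lead role (92 pts) — total 88+94+67+82+92 = 423 pts.
Max-entry greedy (repeatedly take the single best remaining cell) gives 411 pts, worse by 12.
Checked against all permutations: 423 pts is optimal.
Rossi's own top role is QA role (94 pts), but forcing Rossi→QA role and reassigning the rest optimally gives only 413 pts — worse by 10.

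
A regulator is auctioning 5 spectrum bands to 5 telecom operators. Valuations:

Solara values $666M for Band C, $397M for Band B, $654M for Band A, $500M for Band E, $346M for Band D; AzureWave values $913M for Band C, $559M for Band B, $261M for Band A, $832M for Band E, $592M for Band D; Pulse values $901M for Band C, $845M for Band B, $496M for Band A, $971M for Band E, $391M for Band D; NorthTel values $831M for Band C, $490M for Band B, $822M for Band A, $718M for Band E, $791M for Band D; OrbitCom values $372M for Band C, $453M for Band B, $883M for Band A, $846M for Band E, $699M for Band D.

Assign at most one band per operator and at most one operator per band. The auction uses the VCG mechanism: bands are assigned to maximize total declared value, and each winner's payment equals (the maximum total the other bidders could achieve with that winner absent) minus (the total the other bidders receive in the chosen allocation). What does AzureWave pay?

AzureWave pays $175M.

Efficient allocation: Solara→Band A ($654M), AzureWave→Band C ($913M), Pulse→Band B ($845M), NorthTel→Band D ($791M), OrbitCom→Band E ($846M); total welfare W = $4049M.
AzureWave receives Band C at value $913M, so the others get W − 913 = $3136M.
Without AzureWave: best allocation of the remaining 4 bidders over all 5 bands is Solara→Band C ($666M), Pulse→Band E ($971M), NorthTel→Band D ($791M), OrbitCom→Band A ($883M), total $3311M.
VCG payment = (others' best without AzureWave) − (others' welfare with AzureWave) = 3311 − 3136 = $175M.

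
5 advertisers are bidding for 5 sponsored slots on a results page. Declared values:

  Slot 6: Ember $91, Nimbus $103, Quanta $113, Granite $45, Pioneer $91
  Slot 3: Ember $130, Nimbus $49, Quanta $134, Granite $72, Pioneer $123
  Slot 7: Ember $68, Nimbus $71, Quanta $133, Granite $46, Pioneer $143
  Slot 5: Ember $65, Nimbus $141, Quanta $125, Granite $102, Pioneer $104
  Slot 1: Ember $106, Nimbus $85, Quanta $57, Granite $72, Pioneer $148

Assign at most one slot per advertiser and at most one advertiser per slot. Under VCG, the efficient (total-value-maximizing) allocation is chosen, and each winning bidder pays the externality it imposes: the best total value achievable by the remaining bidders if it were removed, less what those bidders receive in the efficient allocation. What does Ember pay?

Efficient allocation: Ember→Slot 3 ($130), Nimbus→Slot 6 ($103), Quanta→Slot 7 ($133), Granite→Slot 5 ($102), Pioneer→Slot 1 ($148); total welfare W = $616.
Ember receives Slot 3 at value $130, so the others get W − 130 = $486.
Without Ember: best allocation of the remaining 4 bidders over all 5 slots is Nimbus→Slot 5 ($141), Quanta→Slot 7 ($133), Granite→Slot 3 ($72), Pioneer→Slot 1 ($148), total $494.
VCG payment = (others' best without Ember) − (others' welfare with Ember) = 494 − 486 = $8.

Ember pays $8.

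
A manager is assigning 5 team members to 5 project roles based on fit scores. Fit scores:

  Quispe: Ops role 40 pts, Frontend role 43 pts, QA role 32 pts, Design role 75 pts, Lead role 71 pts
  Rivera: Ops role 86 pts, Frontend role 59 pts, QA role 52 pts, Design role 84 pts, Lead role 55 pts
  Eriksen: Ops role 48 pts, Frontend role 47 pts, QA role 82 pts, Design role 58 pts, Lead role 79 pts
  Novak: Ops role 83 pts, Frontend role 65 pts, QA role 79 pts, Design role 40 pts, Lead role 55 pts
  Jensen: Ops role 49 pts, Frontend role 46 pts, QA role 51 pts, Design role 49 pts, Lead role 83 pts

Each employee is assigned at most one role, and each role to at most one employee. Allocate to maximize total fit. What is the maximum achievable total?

Optimal: Quispe→Design role (75 pts), Rivera→Ops role (86 pts), Eriksen→QA role (82 pts), Novak→Frontend role (65 pts), Jensen→Lead role (83 pts) — total 75+86+82+65+83 = 391 pts.
Next-best assignment: Quispe→Design role, Rivera→Frontend role, Eriksen→QA role, Novak→Ops role, Jensen→Lead role = 382 pts.
Swapping Rivera↔Eriksen (Rivera→QA role 52 pts, Eriksen→Ops role 48 pts) loses 68.
No other one-to-one assignment exceeds 391 pts.

Maximum total: 391 pts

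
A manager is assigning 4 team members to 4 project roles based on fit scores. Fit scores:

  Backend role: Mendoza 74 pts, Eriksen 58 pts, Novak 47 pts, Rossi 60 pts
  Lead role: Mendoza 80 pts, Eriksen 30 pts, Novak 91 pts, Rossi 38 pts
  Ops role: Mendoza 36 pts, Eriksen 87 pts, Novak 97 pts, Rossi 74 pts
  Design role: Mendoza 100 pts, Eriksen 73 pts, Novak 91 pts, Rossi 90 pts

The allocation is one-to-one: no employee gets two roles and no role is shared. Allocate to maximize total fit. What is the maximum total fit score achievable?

Maximum total: 342 pts

Treat this as an assignment problem: match each employee to one role.
Optimal: Mendoza→Backend role (74 pts), Eriksen→Ops role (87 pts), Novak→Lead role (91 pts), Rossi→Design role (90 pts) — total 74+87+91+90 = 342 pts.
Max-entry greedy (repeatedly take the single best remaining cell) gives 287 pts, worse by 55.
Next-best assignment: Mendoza→Design role, Eriksen→Ops role, Novak→Lead role, Rossi→Backend role = 338 pts.
Every other assignment is strictly worse.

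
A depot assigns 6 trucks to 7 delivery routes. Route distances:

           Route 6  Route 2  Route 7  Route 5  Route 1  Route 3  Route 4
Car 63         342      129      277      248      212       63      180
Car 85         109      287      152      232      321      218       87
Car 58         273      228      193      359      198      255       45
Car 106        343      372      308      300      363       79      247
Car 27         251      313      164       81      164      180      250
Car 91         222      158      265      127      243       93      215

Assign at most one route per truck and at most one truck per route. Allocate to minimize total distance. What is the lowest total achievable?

Treat this as an assignment problem: match each truck to one route.
Optimal: Car 63→Route 2 (129 km), Car 85→Route 6 (109 km), Car 58→Route 4 (45 km), Car 106→Route 3 (79 km), Car 27→Route 7 (164 km), Car 91→Route 5 (127 km) — total 129+109+45+79+164+127 = 653 km.
Column-greedy (each route in turn goes to its cheapest remaining truck) gives 806 km, worse by 153.

Min total: 653 km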